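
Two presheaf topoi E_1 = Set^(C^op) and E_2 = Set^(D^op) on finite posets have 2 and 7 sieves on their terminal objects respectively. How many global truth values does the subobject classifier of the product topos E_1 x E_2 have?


In a product of presheaf topoi E_1 x E_2, the subobject classifier
is Omega = Omega_1 x Omega_2 (componentwise), so
|Omega(top)| = |Omega_1(top_1)| * |Omega_2(top_2)|.
= 2 * 7 = 14.

14


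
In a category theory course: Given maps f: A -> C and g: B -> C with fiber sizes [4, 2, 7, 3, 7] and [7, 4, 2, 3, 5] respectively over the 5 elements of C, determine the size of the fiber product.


The pullback A x_C B consists of pairs (a, b) with f(a) = g(b).
For each element c in C, the fiber product has |f^-1(c)| * |g^-1(c)| elements.
Summing over C: 4 * 7 + 2 * 4 + 7 * 2 + 3 * 3 + 7 * 5
= 28 + 8 + 14 + 9 + 35 = 94

94


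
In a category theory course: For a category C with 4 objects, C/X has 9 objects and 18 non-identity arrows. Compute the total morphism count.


In the slice category C/X, objects are morphisms to X.
Identity morphisms: 9 (one per object of C/X).
Non-identity morphisms: 18.
Total = 9 + 18 = 27

27


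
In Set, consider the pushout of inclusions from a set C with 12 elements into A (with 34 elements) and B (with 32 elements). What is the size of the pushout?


The pushout A +_C B identifies the images of C in A and B.
|A +_C B| = |A| + |B| - |C| (for injections).
= 34 + 32 - 12 = 54

54


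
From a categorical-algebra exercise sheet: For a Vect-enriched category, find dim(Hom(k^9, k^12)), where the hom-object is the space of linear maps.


In Vect-enriched categories, Hom(k^n, k^m) is the space of m x n matrices.
dim(Hom(k^9, k^12)) = 12 * 9 = 108

108


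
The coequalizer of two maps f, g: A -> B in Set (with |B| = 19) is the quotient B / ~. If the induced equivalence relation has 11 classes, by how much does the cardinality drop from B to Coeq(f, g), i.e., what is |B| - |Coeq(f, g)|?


The coequalizer Coeq(f, g) = B / ~ has one element per equivalence class.
|B| = 19, |Coeq(f, g)| = 11.
|B| - |Coeq(f, g)| = 19 - 11 = 8.

8


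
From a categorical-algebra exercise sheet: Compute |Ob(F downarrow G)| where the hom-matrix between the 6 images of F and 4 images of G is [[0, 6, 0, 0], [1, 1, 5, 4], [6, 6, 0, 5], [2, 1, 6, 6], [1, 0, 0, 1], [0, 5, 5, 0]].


Objects of (F downarrow G) are triples (a, b, h: F(a)->G(b)).
The count equals the sum of all entries in the hom-matrix.
sum(row 0) = 6
sum(row 1) = 11
sum(row 2) = 17
sum(row 3) = 15
sum(row 4) = 2
sum(row 5) = 10
Grand total = 61

61


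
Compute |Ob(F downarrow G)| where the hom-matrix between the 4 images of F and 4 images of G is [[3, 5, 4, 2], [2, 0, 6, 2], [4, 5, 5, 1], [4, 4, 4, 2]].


Objects of (F downarrow G) are triples (a, b, h: F(a)->G(b)).
The count equals the sum of all entries in the hom-matrix.
sum(row 0) = 14
sum(row 1) = 10
sum(row 2) = 15
sum(row 3) = 14
Grand total = 53

53


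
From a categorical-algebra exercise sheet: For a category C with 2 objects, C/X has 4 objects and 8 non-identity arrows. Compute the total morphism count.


In the slice category C/X, objects are morphisms to X.
Identity morphisms: 4 (one per object of C/X).
Non-identity morphisms: 8.
Total = 4 + 8 = 12

12


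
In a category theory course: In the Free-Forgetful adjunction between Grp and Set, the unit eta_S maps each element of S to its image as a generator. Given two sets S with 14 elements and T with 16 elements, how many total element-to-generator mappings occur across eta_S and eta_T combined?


The unit eta_X: X -> U(F(X)) of the Free-Forgetful adjunction
maps each element of X to a generator of F(X). For X = S + T (disjoint
union in Set), |S + T| = |S| + |T|.
Total mappings = 14 + 16 = 30.

30


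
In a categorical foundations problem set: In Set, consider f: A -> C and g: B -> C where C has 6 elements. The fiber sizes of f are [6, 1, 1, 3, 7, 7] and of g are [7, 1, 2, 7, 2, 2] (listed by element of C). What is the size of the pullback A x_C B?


The pullback A x_C B consists of pairs (a, b) with f(a) = g(b).
For each element c in C, the fiber product has |f^-1(c)| * |g^-1(c)| elements.
Summing over C: 6 * 7 + 1 * 1 + 1 * 2 + 3 * 7 + 7 * 2 + 7 * 2
= 42 + 1 + 2 + 21 + 14 + 14 = 94

94


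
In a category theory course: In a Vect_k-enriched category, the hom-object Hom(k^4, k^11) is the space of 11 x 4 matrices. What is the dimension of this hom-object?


In Vect-enriched categories, Hom(k^n, k^m) is the space of m x n matrices.
dim(Hom(k^4, k^11)) = 11 * 4 = 44

44


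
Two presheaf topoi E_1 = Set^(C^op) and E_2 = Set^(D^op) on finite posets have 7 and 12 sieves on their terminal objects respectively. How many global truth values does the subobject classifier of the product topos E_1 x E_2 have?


In a product of presheaf topoi E_1 x E_2, the subobject classifier
is Omega = Omega_1 x Omega_2 (componentwise), so
|Omega(top)| = |Omega_1(top_1)| * |Omega_2(top_2)|.
= 7 * 12 = 84.

84


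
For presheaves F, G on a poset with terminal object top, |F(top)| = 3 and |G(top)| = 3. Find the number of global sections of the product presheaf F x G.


Global sections of a presheaf on a poset with terminal top satisfy
Gamma(H) ~ H(top). Presheaves admit pointwise products, so
(F x G)(top) = F(top) x G(top) (Cartesian product).
|Gamma(F x G)| = |F(top)| * |G(top)| = 3 * 3 = 9.

9


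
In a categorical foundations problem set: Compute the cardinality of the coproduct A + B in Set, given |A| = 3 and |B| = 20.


In Set, the coproduct A + B is the disjoint union.
|A + B| = |A| + |B| = 3 + 20 = 23

23


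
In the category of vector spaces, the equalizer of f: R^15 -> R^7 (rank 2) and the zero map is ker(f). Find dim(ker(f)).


The equalizer of f and the zero map is ker(f).
By the rank-nullity theorem: dim(ker(f)) = dim(domain) - rank(f).
dim(ker(f)) = 15 - 2 = 13

13


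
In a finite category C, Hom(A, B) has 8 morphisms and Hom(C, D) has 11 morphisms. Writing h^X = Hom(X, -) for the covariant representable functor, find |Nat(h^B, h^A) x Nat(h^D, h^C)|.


By the Yoneda lemma, Nat(h^B, h^A) is isomorphic to Hom(A, B),
so |Nat(h^B, h^A)| = |Hom(A, B)| and |Nat(h^D, h^C)| = |Hom(C, D)|.
|Hom(A, B)| = 8, |Hom(C, D)| = 11.
|Nat(h^B, h^A) x Nat(h^D, h^C)| = 8 * 11 = 88

88


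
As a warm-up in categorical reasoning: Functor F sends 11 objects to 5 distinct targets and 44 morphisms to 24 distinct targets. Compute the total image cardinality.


The image of F consists of distinct objects and distinct morphisms.
|Im(F)| on objects = 5
|Im(F)| on morphisms = 24
Total image cardinality = 5 + 24 = 29

29


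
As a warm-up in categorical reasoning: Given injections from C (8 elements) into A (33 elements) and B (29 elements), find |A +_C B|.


The pushout A +_C B identifies the images of C in A and B.
|A +_C B| = |A| + |B| - |C| (for injections).
= 33 + 29 - 8 = 54

54


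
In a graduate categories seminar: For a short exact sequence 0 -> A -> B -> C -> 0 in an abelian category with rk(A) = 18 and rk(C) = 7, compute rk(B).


For a short exact sequence 0 -> A -> B -> C -> 0,
rank is additive: rank(B) = rank(A) + rank(C).
rank(B) = 18 + 7 = 25

25


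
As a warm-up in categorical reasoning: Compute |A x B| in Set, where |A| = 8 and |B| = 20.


In Set, the product A x B is the Cartesian product.
By the universal property, |A x B| = |A| * |B|.
|A x B| = 8 * 20 = 160

160


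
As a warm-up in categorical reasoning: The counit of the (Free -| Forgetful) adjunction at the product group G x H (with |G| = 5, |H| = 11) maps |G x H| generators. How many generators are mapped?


The counit epsilon_K: F(U(K)) -> K of the Free-Forgetful adjunction
maps |K| generators of F(U(K)) into K. For K = G x H (the product group),
|G x H| = |G| * |H|.
Total generators mapped = 5 * 11 = 55.

55


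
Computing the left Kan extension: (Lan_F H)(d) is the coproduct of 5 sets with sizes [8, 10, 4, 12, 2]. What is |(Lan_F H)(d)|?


Pointwise, the left Kan extension (Lan_F H)(d) is the colimit, indexed
by the comma category (F downarrow d), of H composed with the
projection (F downarrow d) -> C. Here that colimit is given
as a coproduct (disjoint union) of sets, so its cardinality is the
sum of the sizes of the summands.
Coproduct of sets with sizes: 8 + 10 + 4 + 12 + 2
= 36

36


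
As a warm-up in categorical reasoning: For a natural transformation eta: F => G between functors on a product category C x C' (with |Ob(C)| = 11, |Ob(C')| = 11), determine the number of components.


A natural transformation eta: F => G assigns one component morphism per
object of the domain category.
The domain is the product category C x C', so
|Ob(C x C')| = |Ob(C)| * |Ob(C')| = 11 * 11 = 121.
Therefore eta has 121 component morphisms.

121


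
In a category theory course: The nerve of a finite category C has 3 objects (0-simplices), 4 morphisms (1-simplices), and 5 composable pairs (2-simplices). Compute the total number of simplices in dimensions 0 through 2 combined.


The 2-skeleton of the nerve N(C) consists of simplices in dimensions 0, 1, 2:
  |N(C)_0| = 3 (objects)
  |N(C)_1| = 4 (morphisms)
  |N(C)_2| = 5 (composable pairs)
Total = 3 + 4 + 5 = 12

12


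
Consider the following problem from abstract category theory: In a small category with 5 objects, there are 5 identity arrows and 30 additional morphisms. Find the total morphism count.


Each object has an identity morphism, giving 5 identities.
Adding the 30 non-identity morphisms:
Total = 5 + 30 = 35

35


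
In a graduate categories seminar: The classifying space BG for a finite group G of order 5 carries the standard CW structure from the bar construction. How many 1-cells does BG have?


In the bar-construction CW model of BG, the n-cells are indexed by
n-tuples [g_1|...|g_n] of non-identity elements of G (degenerate
simplices with some g_i = e do not contribute cells), so there are
(|G| - 1)^n n-cells.
For dim = 1 with |G| = 5:
cells = (5 - 1)^1 = 4^1 = 4

4


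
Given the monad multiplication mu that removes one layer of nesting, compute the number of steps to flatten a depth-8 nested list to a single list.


Each application of mu: T^2 -> T removes one layer of nesting.
Starting at depth 8 (i.e., T^8(X)), we need to reach T(X).
Number of mu applications = 8 - 1 = 7

7


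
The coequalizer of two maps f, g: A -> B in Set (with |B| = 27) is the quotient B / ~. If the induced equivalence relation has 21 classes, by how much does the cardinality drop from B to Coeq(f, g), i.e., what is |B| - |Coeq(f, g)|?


The coequalizer Coeq(f, g) = B / ~ has one element per equivalence class.
|B| = 27, |Coeq(f, g)| = 21.
|B| - |Coeq(f, g)| = 27 - 21 = 6.

6


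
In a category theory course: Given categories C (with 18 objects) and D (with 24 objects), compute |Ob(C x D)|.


The product category C x D has objects that are pairs (c, d).
Number of pairs = |Ob(C)| * |Ob(D)| = 18 * 24 = 432

432


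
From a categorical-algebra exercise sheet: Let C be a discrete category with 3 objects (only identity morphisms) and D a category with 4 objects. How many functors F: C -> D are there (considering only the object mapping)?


A functor from a discrete category C to D is determined by
where each object maps. Each of the 3 objects of C can map
to any of the 4 objects of D independently.
Number of functors = 4^3 = 64

64


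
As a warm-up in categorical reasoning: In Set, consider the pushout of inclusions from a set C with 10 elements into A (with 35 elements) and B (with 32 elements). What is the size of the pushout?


The pushout A +_C B identifies the images of C in A and B.
|A +_C B| = |A| + |B| - |C| (for injections).
= 35 + 32 - 10 = 57

57


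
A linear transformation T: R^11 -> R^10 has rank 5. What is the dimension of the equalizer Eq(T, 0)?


The equalizer of f and the zero map is ker(f).
By the rank-nullity theorem: dim(ker(f)) = dim(domain) - rank(f).
dim(ker(f)) = 11 - 5 = 6

6


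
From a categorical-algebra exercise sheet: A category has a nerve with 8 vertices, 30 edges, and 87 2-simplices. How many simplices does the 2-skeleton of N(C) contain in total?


The 2-skeleton of the nerve N(C) consists of simplices in dimensions 0, 1, 2:
  |N(C)_0| = 8 (objects)
  |N(C)_1| = 30 (morphisms)
  |N(C)_2| = 87 (composable pairs)
Total = 8 + 30 + 87 = 125

125


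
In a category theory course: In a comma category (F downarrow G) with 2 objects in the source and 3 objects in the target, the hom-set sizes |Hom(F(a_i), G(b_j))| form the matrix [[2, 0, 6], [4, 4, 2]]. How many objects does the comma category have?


Objects of (F downarrow G) are triples (a, b, h: F(a)->G(b)).
The count equals the sum of all entries in the hom-matrix.
sum(row 0) = 8
sum(row 1) = 10
Grand total = 18

18


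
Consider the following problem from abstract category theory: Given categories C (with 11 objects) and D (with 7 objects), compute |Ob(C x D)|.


The product category C x D has objects that are pairs (c, d).
Number of pairs = |Ob(C)| * |Ob(D)| = 11 * 7 = 77

77


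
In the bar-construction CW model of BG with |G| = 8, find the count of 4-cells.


In the bar-construction CW model of BG, the n-cells are indexed by
n-tuples [g_1|...|g_n] of non-identity elements of G (degenerate
simplices with some g_i = e do not contribute cells), so there are
(|G| - 1)^n n-cells.
For dim = 4 with |G| = 8:
cells = (8 - 1)^4 = 7^4 = 2401

2401


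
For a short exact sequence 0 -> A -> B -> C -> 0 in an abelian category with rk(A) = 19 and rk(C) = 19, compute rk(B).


For a short exact sequence 0 -> A -> B -> C -> 0,
rank is additive: rank(B) = rank(A) + rank(C).
rank(B) = 19 + 19 = 38

38


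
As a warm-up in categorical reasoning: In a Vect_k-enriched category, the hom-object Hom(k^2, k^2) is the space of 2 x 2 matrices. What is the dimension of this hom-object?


In Vect-enriched categories, Hom(k^n, k^m) is the space of m x n matrices.
dim(Hom(k^2, k^2)) = 2 * 2 = 4

4


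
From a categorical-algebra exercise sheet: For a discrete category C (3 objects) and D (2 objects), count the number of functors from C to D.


A functor from a discrete category C to D is determined by
where each object maps. Each of the 3 objects of C can map
to any of the 2 objects of D independently.
Number of functors = 2^3 = 8

8


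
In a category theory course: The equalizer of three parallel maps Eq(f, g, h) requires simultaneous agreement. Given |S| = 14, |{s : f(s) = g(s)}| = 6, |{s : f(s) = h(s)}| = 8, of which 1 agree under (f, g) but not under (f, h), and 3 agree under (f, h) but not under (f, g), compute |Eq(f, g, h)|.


Eq(f, g, h) is the triple-agreement set: points in S where all three
maps take the same value. Using inclusion-exclusion on the pairwise data:
Pair (f, g) agrees on 6 points; pair (f, h) on 8 points.
Points agreeing under (f, g) but not (f, h) = 1; under (f, h) but not (f, g) = 3.
Triple-agreement = agreement-in-(f, g) minus points that agree under (f, g) but not (f, h):
|Eq(f, g, h)| = 6 - 1 = 5
(cross-check via (f, h): 8 - 3 = 5.)

5


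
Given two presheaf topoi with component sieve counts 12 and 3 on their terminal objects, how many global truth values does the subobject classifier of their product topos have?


In a product of presheaf topoi E_1 x E_2, the subobject classifier
is Omega = Omega_1 x Omega_2 (componentwise), so
|Omega(top)| = |Omega_1(top_1)| * |Omega_2(top_2)|.
= 12 * 3 = 36.

36


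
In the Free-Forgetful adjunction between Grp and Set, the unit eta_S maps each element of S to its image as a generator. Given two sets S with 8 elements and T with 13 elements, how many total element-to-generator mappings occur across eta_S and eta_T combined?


The unit eta_X: X -> U(F(X)) of the Free-Forgetful adjunction
maps each element of X to a generator of F(X). For X = S + T (disjoint
union in Set), |S + T| = |S| + |T|.
Total mappings = 8 + 13 = 21.

21


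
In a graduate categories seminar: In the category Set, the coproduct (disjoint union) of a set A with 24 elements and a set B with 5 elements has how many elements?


In Set, the coproduct A + B is the disjoint union.
|A + B| = |A| + |B| = 24 + 5 = 29

29


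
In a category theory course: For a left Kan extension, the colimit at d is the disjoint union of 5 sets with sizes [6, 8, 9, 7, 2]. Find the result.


Pointwise, the left Kan extension (Lan_F H)(d) is the colimit, indexed
by the comma category (F downarrow d), of H composed with the
projection (F downarrow d) -> C. Here that colimit is given
as a coproduct (disjoint union) of sets, so its cardinality is the
sum of the sizes of the summands.
Coproduct of sets with sizes: 6 + 8 + 9 + 7 + 2
= 32

32


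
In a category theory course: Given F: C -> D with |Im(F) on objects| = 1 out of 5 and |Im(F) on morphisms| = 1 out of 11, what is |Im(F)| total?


The image of F consists of distinct objects and distinct morphisms.
|Im(F)| on objects = 1
|Im(F)| on morphisms = 1
Total image cardinality = 1 + 1 = 2

2


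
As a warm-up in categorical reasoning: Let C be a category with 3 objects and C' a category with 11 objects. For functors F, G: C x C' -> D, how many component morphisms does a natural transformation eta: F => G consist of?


A natural transformation eta: F => G assigns one component morphism per
object of the domain category.
The domain is the product category C x C', so
|Ob(C x C')| = |Ob(C)| * |Ob(C')| = 3 * 11 = 33.
Therefore eta has 33 component morphisms.

33


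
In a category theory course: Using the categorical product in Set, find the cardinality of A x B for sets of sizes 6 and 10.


In Set, the product A x B is the Cartesian product.
By the universal property, |A x B| = |A| * |B|.
|A x B| = 6 * 10 = 60

60


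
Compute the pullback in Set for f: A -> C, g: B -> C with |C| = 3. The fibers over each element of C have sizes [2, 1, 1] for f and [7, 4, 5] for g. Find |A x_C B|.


The pullback A x_C B consists of pairs (a, b) with f(a) = g(b).
For each element c in C, the fiber product has |f^-1(c)| * |g^-1(c)| elements.
Summing over C: 2 * 7 + 1 * 4 + 1 * 5
= 14 + 4 + 5 = 23

23


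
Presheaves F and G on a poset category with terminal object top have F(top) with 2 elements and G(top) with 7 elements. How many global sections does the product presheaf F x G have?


Global sections of a presheaf on a poset with terminal top satisfy
Gamma(H) ~ H(top). Presheaves admit pointwise products, so
(F x G)(top) = F(top) x G(top) (Cartesian product).
|Gamma(F x G)| = |F(top)| * |G(top)| = 2 * 7 = 14.

14


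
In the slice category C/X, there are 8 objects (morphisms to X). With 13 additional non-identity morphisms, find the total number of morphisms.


In the slice category C/X, objects are morphisms to X.
Identity morphisms: 8 (one per object of C/X).
Non-identity morphisms: 13.
Total = 8 + 13 = 21

21


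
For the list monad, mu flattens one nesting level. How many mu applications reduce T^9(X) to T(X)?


Each application of mu: T^2 -> T removes one layer of nesting.
Starting at depth 9 (i.e., T^9(X)), we need to reach T(X).
Number of mu applications = 9 - 1 = 8

8


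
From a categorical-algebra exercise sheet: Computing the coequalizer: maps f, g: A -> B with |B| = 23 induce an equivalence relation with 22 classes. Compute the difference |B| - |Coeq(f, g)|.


The coequalizer Coeq(f, g) = B / ~ has one element per equivalence class.
|B| = 23, |Coeq(f, g)| = 22.
|B| - |Coeq(f, g)| = 23 - 22 = 1.

1


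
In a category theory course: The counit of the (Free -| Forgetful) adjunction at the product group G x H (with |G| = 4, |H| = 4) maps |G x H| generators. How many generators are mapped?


The counit epsilon_K: F(U(K)) -> K of the Free-Forgetful adjunction
maps |K| generators of F(U(K)) into K. For K = G x H (the product group),
|G x H| = |G| * |H|.
Total generators mapped = 4 * 4 = 16.

16


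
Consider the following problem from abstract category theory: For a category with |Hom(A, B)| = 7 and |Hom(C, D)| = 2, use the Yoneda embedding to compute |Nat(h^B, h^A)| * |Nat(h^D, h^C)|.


By the Yoneda lemma, Nat(h^B, h^A) is isomorphic to Hom(A, B),
so |Nat(h^B, h^A)| = |Hom(A, B)| and |Nat(h^D, h^C)| = |Hom(C, D)|.
|Hom(A, B)| = 7, |Hom(C, D)| = 2.
|Nat(h^B, h^A) x Nat(h^D, h^C)| = 7 * 2 = 14

14


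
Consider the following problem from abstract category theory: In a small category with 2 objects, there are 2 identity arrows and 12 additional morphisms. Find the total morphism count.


Each object has an identity morphism, giving 2 identities.
Adding the 12 non-identity morphisms:
Total = 2 + 12 = 14

14


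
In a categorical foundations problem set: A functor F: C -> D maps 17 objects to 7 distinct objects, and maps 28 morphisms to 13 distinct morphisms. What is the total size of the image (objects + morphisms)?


The image of F consists of distinct objects and distinct morphisms.
|Im(F)| on objects = 7
|Im(F)| on morphisms = 13
Total image cardinality = 7 + 13 = 20

20


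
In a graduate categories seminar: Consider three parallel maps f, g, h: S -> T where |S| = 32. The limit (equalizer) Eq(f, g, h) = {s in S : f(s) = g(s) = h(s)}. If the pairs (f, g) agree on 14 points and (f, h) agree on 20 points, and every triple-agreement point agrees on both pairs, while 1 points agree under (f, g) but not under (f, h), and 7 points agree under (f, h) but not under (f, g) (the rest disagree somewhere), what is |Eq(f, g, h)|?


Eq(f, g, h) is the triple-agreement set: points in S where all three
maps take the same value. Using inclusion-exclusion on the pairwise data:
Pair (f, g) agrees on 14 points; pair (f, h) on 20 points.
Points agreeing under (f, g) but not (f, h) = 1; under (f, h) but not (f, g) = 7.
Triple-agreement = agreement-in-(f, g) minus points that agree under (f, g) but not (f, h):
|Eq(f, g, h)| = 14 - 1 = 13
(cross-check via (f, h): 20 - 7 = 13.)

13


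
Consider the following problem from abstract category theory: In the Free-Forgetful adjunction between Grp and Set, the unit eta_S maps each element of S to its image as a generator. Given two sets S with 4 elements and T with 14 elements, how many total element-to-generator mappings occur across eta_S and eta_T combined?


The unit eta_X: X -> U(F(X)) of the Free-Forgetful adjunction
maps each element of X to a generator of F(X). For X = S + T (disjoint
union in Set), |S + T| = |S| + |T|.
Total mappings = 4 + 14 = 18.

18


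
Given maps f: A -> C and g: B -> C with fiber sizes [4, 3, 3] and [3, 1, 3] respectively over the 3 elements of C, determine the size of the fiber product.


The pullback A x_C B consists of pairs (a, b) with f(a) = g(b).
For each element c in C, the fiber product has |f^-1(c)| * |g^-1(c)| elements.
Summing over C: 4 * 3 + 3 * 1 + 3 * 3
= 12 + 3 + 9 = 24

24


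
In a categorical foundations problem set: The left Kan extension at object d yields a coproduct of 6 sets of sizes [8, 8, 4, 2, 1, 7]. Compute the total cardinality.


Pointwise, the left Kan extension (Lan_F H)(d) is the colimit, indexed
by the comma category (F downarrow d), of H composed with the
projection (F downarrow d) -> C. Here that colimit is given
as a coproduct (disjoint union) of sets, so its cardinality is the
sum of the sizes of the summands.
Coproduct of sets with sizes: 8 + 8 + 4 + 2 + 1 + 7
= 30

30


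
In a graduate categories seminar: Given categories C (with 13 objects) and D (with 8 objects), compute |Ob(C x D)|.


The product category C x D has objects that are pairs (c, d).
Number of pairs = |Ob(C)| * |Ob(D)| = 13 * 8 = 104

104


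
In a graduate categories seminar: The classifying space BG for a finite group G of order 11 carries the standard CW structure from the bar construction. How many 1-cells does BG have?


In the bar-construction CW model of BG, the n-cells are indexed by
n-tuples [g_1|...|g_n] of non-identity elements of G (degenerate
simplices with some g_i = e do not contribute cells), so there are
(|G| - 1)^n n-cells.
For dim = 1 with |G| = 11:
cells = (11 - 1)^1 = 10^1 = 10

10


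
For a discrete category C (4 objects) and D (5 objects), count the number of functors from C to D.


A functor from a discrete category C to D is determined by
where each object maps. Each of the 4 objects of C can map
to any of the 5 objects of D independently.
Number of functors = 5^4 = 625

625


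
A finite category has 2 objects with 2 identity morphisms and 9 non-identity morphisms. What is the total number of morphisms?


Each object has an identity morphism, giving 2 identities.
Adding the 9 non-identity morphisms:
Total = 2 + 9 = 11

11


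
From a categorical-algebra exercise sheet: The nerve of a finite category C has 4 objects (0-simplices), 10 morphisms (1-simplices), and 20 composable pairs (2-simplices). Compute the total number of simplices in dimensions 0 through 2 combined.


The 2-skeleton of the nerve N(C) consists of simplices in dimensions 0, 1, 2:
  |N(C)_0| = 4 (objects)
  |N(C)_1| = 10 (morphisms)
  |N(C)_2| = 20 (composable pairs)
Total = 4 + 10 + 20 = 34

34


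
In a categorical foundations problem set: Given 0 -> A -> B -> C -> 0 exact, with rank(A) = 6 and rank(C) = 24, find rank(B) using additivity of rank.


For a short exact sequence 0 -> A -> B -> C -> 0,
rank is additive: rank(B) = rank(A) + rank(C).
rank(B) = 6 + 24 = 30

30


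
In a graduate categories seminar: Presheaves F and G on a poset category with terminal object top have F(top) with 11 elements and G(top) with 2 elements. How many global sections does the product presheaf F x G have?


Global sections of a presheaf on a poset with terminal top satisfy
Gamma(H) ~ H(top). Presheaves admit pointwise products, so
(F x G)(top) = F(top) x G(top) (Cartesian product).
|Gamma(F x G)| = |F(top)| * |G(top)| = 11 * 2 = 22.

22


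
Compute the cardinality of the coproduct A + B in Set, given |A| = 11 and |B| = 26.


In Set, the coproduct A + B is the disjoint union.
|A + B| = |A| + |B| = 11 + 26 = 37

37


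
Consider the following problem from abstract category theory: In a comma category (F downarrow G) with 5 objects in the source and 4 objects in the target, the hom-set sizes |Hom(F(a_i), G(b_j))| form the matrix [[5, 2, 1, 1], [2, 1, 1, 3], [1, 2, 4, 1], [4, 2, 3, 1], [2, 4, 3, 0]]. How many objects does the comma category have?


Objects of (F downarrow G) are triples (a, b, h: F(a)->G(b)).
The count equals the sum of all entries in the hom-matrix.
sum(row 0) = 9
sum(row 1) = 7
sum(row 2) = 8
sum(row 3) = 10
sum(row 4) = 9
Grand total = 43

43


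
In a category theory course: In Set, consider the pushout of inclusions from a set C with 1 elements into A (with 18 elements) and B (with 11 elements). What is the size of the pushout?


The pushout A +_C B identifies the images of C in A and B.
|A +_C B| = |A| + |B| - |C| (for injections).
= 18 + 11 - 1 = 28

28


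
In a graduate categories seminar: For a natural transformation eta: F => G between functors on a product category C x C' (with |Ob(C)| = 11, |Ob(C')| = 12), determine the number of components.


A natural transformation eta: F => G assigns one component morphism per
object of the domain category.
The domain is the product category C x C', so
|Ob(C x C')| = |Ob(C)| * |Ob(C')| = 11 * 12 = 132.
Therefore eta has 132 component morphisms.

132


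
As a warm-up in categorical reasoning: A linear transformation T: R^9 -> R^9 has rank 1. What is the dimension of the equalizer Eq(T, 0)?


The equalizer of f and the zero map is ker(f).
By the rank-nullity theorem: dim(ker(f)) = dim(domain) - rank(f).
dim(ker(f)) = 9 - 1 = 8

8


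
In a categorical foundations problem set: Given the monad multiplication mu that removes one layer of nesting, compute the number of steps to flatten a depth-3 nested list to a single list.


Each application of mu: T^2 -> T removes one layer of nesting.
Starting at depth 3 (i.e., T^3(X)), we need to reach T(X).
Number of mu applications = 3 - 1 = 2

2


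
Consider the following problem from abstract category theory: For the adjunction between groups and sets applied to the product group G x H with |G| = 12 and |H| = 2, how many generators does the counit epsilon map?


The counit epsilon_K: F(U(K)) -> K of the Free-Forgetful adjunction
maps |K| generators of F(U(K)) into K. For K = G x H (the product group),
|G x H| = |G| * |H|.
Total generators mapped = 12 * 2 = 24.

24


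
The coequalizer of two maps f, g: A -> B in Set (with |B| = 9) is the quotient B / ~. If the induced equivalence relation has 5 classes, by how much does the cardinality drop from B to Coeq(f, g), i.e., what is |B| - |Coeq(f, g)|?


The coequalizer Coeq(f, g) = B / ~ has one element per equivalence class.
|B| = 9, |Coeq(f, g)| = 5.
|B| - |Coeq(f, g)| = 9 - 5 = 4.

4


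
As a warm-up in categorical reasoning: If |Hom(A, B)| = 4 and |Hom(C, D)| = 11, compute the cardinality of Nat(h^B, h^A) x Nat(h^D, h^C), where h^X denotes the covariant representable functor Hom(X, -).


By the Yoneda lemma, Nat(h^B, h^A) is isomorphic to Hom(A, B),
so |Nat(h^B, h^A)| = |Hom(A, B)| and |Nat(h^D, h^C)| = |Hom(C, D)|.
|Hom(A, B)| = 4, |Hom(C, D)| = 11.
|Nat(h^B, h^A) x Nat(h^D, h^C)| = 4 * 11 = 44

44


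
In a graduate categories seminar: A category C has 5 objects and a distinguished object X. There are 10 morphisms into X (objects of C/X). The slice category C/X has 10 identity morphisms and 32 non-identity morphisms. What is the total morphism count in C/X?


In the slice category C/X, objects are morphisms to X.
Identity morphisms: 10 (one per object of C/X).
Non-identity morphisms: 32.
Total = 10 + 32 = 42

42


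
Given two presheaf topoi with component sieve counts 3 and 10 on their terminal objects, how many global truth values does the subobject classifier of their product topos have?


In a product of presheaf topoi E_1 x E_2, the subobject classifier
is Omega = Omega_1 x Omega_2 (componentwise), so
|Omega(top)| = |Omega_1(top_1)| * |Omega_2(top_2)|.
= 3 * 10 = 30.

30


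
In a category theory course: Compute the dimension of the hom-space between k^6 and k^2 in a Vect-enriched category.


In Vect-enriched categories, Hom(k^n, k^m) is the space of m x n matrices.
dim(Hom(k^6, k^2)) = 2 * 6 = 12

12


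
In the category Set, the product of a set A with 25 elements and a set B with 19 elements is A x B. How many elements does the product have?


In Set, the product A x B is the Cartesian product.
By the universal property, |A x B| = |A| * |B|.
|A x B| = 25 * 19 = 475

475


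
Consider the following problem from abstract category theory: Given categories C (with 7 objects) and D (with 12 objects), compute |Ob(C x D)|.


The product category C x D has objects that are pairs (c, d).
Number of pairs = |Ob(C)| * |Ob(D)| = 7 * 12 = 84

84


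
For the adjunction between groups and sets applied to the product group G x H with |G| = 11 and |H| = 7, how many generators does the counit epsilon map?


The counit epsilon_K: F(U(K)) -> K of the Free-Forgetful adjunction
maps |K| generators of F(U(K)) into K. For K = G x H (the product group),
|G x H| = |G| * |H|.
Total generators mapped = 11 * 7 = 77.

77


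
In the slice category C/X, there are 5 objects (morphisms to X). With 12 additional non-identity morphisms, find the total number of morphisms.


In the slice category C/X, objects are morphisms to X.
Identity morphisms: 5 (one per object of C/X).
Non-identity morphisms: 12.
Total = 5 + 12 = 17

17


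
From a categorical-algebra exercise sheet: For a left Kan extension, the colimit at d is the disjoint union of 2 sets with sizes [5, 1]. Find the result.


Pointwise, the left Kan extension (Lan_F H)(d) is the colimit, indexed
by the comma category (F downarrow d), of H composed with the
projection (F downarrow d) -> C. Here that colimit is given
as a coproduct (disjoint union) of sets, so its cardinality is the
sum of the sizes of the summands.
Coproduct of sets with sizes: 5 + 1
= 6

6


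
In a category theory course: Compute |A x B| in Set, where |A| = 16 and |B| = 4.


In Set, the product A x B is the Cartesian product.
By the universal property, |A x B| = |A| * |B|.
|A x B| = 16 * 4 = 64

64


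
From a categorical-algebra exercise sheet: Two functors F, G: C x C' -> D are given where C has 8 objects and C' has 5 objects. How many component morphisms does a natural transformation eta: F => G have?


A natural transformation eta: F => G assigns one component morphism per
object of the domain category.
The domain is the product category C x C', so
|Ob(C x C')| = |Ob(C)| * |Ob(C')| = 8 * 5 = 40.
Therefore eta has 40 component morphisms.

40


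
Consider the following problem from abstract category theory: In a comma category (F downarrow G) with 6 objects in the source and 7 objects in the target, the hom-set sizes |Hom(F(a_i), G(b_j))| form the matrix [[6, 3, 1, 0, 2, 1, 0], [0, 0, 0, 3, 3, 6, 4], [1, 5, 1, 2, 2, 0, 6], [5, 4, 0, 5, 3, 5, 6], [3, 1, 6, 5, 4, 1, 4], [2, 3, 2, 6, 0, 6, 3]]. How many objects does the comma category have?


Objects of (F downarrow G) are triples (a, b, h: F(a)->G(b)).
The count equals the sum of all entries in the hom-matrix.
sum(row 0) = 13
sum(row 1) = 16
sum(row 2) = 17
sum(row 3) = 28
sum(row 4) = 24
sum(row 5) = 22
Grand total = 120

120


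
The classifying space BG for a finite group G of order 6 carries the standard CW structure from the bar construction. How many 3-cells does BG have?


In the bar-construction CW model of BG, the n-cells are indexed by
n-tuples [g_1|...|g_n] of non-identity elements of G (degenerate
simplices with some g_i = e do not contribute cells), so there are
(|G| - 1)^n n-cells.
For dim = 3 with |G| = 6:
cells = (6 - 1)^3 = 5^3 = 125

125


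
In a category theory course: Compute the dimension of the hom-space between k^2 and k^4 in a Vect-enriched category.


In Vect-enriched categories, Hom(k^n, k^m) is the space of m x n matrices.
dim(Hom(k^2, k^4)) = 4 * 2 = 8

8


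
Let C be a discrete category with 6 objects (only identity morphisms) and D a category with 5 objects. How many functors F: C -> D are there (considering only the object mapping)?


A functor from a discrete category C to D is determined by
where each object maps. Each of the 6 objects of C can map
to any of the 5 objects of D independently.
Number of functors = 5^6 = 15625

15625


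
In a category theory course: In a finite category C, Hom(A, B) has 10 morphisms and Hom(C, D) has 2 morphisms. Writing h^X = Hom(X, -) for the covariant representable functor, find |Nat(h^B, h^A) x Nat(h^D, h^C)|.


By the Yoneda lemma, Nat(h^B, h^A) is isomorphic to Hom(A, B),
so |Nat(h^B, h^A)| = |Hom(A, B)| and |Nat(h^D, h^C)| = |Hom(C, D)|.
|Hom(A, B)| = 10, |Hom(C, D)| = 2.
|Nat(h^B, h^A) x Nat(h^D, h^C)| = 10 * 2 = 20

20


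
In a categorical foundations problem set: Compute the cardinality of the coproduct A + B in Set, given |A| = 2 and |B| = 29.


In Set, the coproduct A + B is the disjoint union.
|A + B| = |A| + |B| = 2 + 29 = 31

31


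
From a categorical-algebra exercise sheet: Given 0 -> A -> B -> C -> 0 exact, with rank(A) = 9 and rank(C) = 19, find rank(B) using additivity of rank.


For a short exact sequence 0 -> A -> B -> C -> 0,
rank is additive: rank(B) = rank(A) + rank(C).
rank(B) = 9 + 19 = 28

28


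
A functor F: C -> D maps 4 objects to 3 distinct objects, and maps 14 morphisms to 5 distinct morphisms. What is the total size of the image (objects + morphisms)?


The image of F consists of distinct objects and distinct morphisms.
|Im(F)| on objects = 3
|Im(F)| on morphisms = 5
Total image cardinality = 3 + 5 = 8

8


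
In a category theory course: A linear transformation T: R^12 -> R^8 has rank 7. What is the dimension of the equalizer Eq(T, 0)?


The equalizer of f and the zero map is ker(f).
By the rank-nullity theorem: dim(ker(f)) = dim(domain) - rank(f).
dim(ker(f)) = 12 - 7 = 5

5


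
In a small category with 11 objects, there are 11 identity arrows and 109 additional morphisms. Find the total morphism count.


Each object has an identity morphism, giving 11 identities.
Adding the 109 non-identity morphisms:
Total = 11 + 109 = 120

120


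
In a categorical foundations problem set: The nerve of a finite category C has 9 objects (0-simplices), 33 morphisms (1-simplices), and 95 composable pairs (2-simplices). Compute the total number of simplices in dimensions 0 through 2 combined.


The 2-skeleton of the nerve N(C) consists of simplices in dimensions 0, 1, 2:
  |N(C)_0| = 9 (objects)
  |N(C)_1| = 33 (morphisms)
  |N(C)_2| = 95 (composable pairs)
Total = 9 + 33 + 95 = 137

137


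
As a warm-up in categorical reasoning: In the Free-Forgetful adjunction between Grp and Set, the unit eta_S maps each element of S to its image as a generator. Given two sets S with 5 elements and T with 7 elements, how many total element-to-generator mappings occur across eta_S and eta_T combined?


The unit eta_X: X -> U(F(X)) of the Free-Forgetful adjunction
maps each element of X to a generator of F(X). For X = S + T (disjoint
union in Set), |S + T| = |S| + |T|.
Total mappings = 5 + 7 = 12.

12


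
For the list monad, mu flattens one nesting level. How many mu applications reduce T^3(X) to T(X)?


Each application of mu: T^2 -> T removes one layer of nesting.
Starting at depth 3 (i.e., T^3(X)), we need to reach T(X).
Number of mu applications = 3 - 1 = 2

2


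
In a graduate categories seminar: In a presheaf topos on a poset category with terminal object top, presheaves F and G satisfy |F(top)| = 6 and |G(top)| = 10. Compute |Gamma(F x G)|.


Global sections of a presheaf on a poset with terminal top satisfy
Gamma(H) ~ H(top). Presheaves admit pointwise products, so
(F x G)(top) = F(top) x G(top) (Cartesian product).
|Gamma(F x G)| = |F(top)| * |G(top)| = 6 * 10 = 60.

60


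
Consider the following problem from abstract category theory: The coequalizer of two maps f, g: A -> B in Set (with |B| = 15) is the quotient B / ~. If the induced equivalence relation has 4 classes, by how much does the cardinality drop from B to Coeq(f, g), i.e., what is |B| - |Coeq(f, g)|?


The coequalizer Coeq(f, g) = B / ~ has one element per equivalence class.
|B| = 15, |Coeq(f, g)| = 4.
|B| - |Coeq(f, g)| = 15 - 4 = 11.

11


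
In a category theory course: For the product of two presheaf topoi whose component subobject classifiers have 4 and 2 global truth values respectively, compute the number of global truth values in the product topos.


In a product of presheaf topoi E_1 x E_2, the subobject classifier
is Omega = Omega_1 x Omega_2 (componentwise), so
|Omega(top)| = |Omega_1(top_1)| * |Omega_2(top_2)|.
= 4 * 2 = 8.

8


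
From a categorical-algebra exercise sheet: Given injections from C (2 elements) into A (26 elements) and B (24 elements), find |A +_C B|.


The pushout A +_C B identifies the images of C in A and B.
|A +_C B| = |A| + |B| - |C| (for injections).
= 26 + 24 - 2 = 48

48


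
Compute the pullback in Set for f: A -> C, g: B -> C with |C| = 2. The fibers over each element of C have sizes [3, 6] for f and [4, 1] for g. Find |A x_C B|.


The pullback A x_C B consists of pairs (a, b) with f(a) = g(b).
For each element c in C, the fiber product has |f^-1(c)| * |g^-1(c)| elements.
Summing over C: 3 * 4 + 6 * 1
= 12 + 6 = 18

18


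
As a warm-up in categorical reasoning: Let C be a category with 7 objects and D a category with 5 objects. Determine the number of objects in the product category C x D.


The product category C x D has objects that are pairs (c, d).
Number of pairs = |Ob(C)| * |Ob(D)| = 7 * 5 = 35

35


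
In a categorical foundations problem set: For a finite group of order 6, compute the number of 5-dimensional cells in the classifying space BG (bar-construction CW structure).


In the bar-construction CW model of BG, the n-cells are indexed by
n-tuples [g_1|...|g_n] of non-identity elements of G (degenerate
simplices with some g_i = e do not contribute cells), so there are
(|G| - 1)^n n-cells.
For dim = 5 with |G| = 6:
cells = (6 - 1)^5 = 5^5 = 3125

3125
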